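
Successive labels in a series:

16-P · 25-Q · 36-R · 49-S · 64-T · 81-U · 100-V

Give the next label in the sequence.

121-W

First component: 16, 25, 36, 49, 64, 81, 100 → 121 (perfect squares: 4², 5², 6², …).
Letter: letters move forward 1 place in the alphabet, so P, Q, R, S, T, U, V → W.
Putting it together: 121-W.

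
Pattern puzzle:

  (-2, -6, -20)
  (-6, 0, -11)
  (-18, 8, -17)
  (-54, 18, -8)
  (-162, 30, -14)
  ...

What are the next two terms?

First part — ×3 each step: -2, -6, -18, -54, -162 → -486 → -1458.
Second part: differences are 6, 8, 10, … (increasing by 2 each time); -6, 0, 8, 18, 30 → 44 → 60.
For the third part, alternating steps +9, −6, +9, −6, …: -20, -11, -17, -8, -14 → -5 → -11.
Putting the parts together: (-486, 44, -5) and then (-1458, 60, -11).

(-486, 44, -5), (-1458, 60, -11)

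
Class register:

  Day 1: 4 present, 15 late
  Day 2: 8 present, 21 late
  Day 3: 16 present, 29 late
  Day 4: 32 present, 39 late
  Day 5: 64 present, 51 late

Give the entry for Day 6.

Present: 4, 8, 16, 32, 64 → 128 (×2 each step).
Late — differences are 6, 8, 10, … (increasing by 2 each time): 15, 21, 29, 39, 51 → 65.
Putting it together: 128 present, 65 late.

128 present, 65 late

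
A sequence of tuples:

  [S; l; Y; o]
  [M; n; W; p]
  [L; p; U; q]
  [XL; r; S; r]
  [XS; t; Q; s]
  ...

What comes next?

Size: runs through clothing sizes XS→XL, so S, M, L, XL, XS → S.
First letter: l, n, p, r, t → v (letters move forward 2 places in the alphabet).
Second letter — letters move back 2 places in the alphabet: Y, W, U, S, Q → O.
Third letter: letters move forward 1 place in the alphabet, so o, p, q, r, s → t.
Combining the parts gives [S; v; O; t].

[S; v; O; t]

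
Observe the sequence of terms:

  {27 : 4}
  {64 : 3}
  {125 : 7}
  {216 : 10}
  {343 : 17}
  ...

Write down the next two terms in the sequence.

For the first entry, perfect cubes: 3³, 4³, 5³, …: 27, 64, 125, 216, 343 → 512 → 729.
Second entry: each term is the sum of the two before it; 4, 3, 7, 10, 17 → 27 → 44.
So the next two terms are {512 : 27} and {729 : 44}.

{512 : 27}, {729 : 44}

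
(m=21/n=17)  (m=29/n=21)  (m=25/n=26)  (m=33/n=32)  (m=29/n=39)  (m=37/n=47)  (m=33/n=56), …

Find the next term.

(m=41/n=66)

M — alternating steps +8, −4, +8, −4, …: 21, 29, 25, 33, 29, 37, 33 → 41.
N goes 17, 21, 26, 32, 39, 47, 56 → 66 (differences are 4, 5, 6, … (increasing by 1 each time)).
Combining the parts gives (m=41/n=66).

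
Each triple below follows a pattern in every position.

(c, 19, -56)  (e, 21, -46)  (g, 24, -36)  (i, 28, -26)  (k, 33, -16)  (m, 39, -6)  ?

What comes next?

(o, 46, 4)

Letter: c, e, g, i, k, m → o (letters move forward 2 places in the alphabet).
Second component: differences are 2, 3, 4, … (increasing by 1 each time), so 19, 21, 24, 28, 33, 39 → 46.
Third component: -56, -46, -36, -26, -16, -6 → 4 (+10 each step).
Putting it together: (o, 46, 4).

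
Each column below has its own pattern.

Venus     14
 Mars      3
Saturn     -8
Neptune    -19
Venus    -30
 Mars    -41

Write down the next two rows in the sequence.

Saturn  -52; Neptune  -63

Planet goes Venus, Mars, Saturn, Neptune, Venus, Mars → Saturn → Neptune (repeats Venus → Mars → Saturn → Neptune).
Second component goes 14, 3, -8, -19, -30, -41 → -52 → -63 (−11 each step).
So the next two rows are Saturn  -52 and Neptune  -63.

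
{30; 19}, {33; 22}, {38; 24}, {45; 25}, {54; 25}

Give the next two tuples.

First value: differences are 3, 5, 7, … (increasing by 2 each time), so 30, 33, 38, 45, 54 → 65 → 78.
Second value goes 19, 22, 24, 25, 25 → 24 → 22 (differences are 3, 2, 1, … (decreasing by 1 each time)).
So the next two tuples are {65; 24} and {78; 22}.

{65; 24}, {78; 22}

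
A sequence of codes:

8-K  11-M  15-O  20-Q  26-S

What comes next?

33-U

First component: differences are 3, 4, 5, … (increasing by 1 each time); 8, 11, 15, 20, 26 → 33.
Letter: K, M, O, Q, S → U (letters move forward 2 places in the alphabet).
So the next code is 33-U.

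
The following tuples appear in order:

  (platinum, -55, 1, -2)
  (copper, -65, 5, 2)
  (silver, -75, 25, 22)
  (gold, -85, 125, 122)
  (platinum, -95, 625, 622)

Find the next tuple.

Metal: repeats platinum → copper → silver → gold, so platinum, copper, silver, gold, platinum → copper.
Second coordinate goes -55, -65, -75, -85, -95 → -105 (−10 each step).
Third coordinate: 1, 5, 25, 125, 625 → 3125 (×5 each step).
Fourth coordinate goes -2, 2, 22, 122, 622 → 3122 (always 3 less than the third coordinate).
Putting it together: (copper, -105, 3125, 3122).

(copper, -105, 3125, 3122)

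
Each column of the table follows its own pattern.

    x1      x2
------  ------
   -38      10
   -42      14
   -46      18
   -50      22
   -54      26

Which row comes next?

-58  30

Column x1 — −4 each step: -38, -42, -46, -50, -54 → -58.
Column x2: 10, 14, 18, 22, 26 → 30 (together with the column x1 always sums to -28).
Putting it together: -58  30.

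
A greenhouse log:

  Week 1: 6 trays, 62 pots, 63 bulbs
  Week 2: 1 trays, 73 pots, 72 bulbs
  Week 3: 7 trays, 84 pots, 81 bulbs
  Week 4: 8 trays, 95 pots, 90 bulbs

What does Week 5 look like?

Trays: 6, 1, 7, 8 → 15 (each term is the sum of the two before it).
Pots — +11 each step: 62, 73, 84, 95 → 106.
Bulbs: +9 each step; 63, 72, 81, 90 → 99.
Combining the parts gives 15 trays, 106 pots, 99 bulbs.

15 trays, 106 pots, 99 bulbs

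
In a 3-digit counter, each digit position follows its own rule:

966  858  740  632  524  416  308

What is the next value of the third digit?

Third digit — +2 each step, mod 10: 6, 8, 0, 2, 4, 6, 8 → 0.

0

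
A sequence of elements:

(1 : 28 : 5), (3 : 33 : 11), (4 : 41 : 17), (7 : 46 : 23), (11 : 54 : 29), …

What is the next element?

(18 : 59 : 35)

First coordinate: each term is the sum of the two before it; 1, 3, 4, 7, 11 → 18.
Second coordinate: 28, 33, 41, 46, 54 → 59 (alternating steps +5, +8, +5, +8, …).
Third coordinate — +6 each step: 5, 11, 17, 23, 29 → 35.
Putting it together: (18 : 59 : 35).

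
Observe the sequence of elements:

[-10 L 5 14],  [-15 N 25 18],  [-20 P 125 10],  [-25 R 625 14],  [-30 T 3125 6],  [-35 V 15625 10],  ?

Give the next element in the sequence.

First coordinate: -10, -15, -20, -25, -30, -35 → -40 (−5 each step).
For the letter, letters move forward 2 places in the alphabet: L, N, P, R, T, V → X.
For the third coordinate, ×5 each step: 5, 25, 125, 625, 3125, 15625 → 78125.
Fourth coordinate: alternating steps +4, −8, +4, −8, …; 14, 18, 10, 14, 6, 10 → 2.
So the next element is [-40 X 78125 2].

[-40 X 78125 2]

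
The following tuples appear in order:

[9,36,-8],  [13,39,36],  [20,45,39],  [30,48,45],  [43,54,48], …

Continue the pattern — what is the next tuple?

For the first slot, differences are 4, 7, 10, … (increasing by 3 each time): 9, 13, 20, 30, 43 → 59.
Second slot goes 36, 39, 45, 48, 54 → 57 (alternating steps +3, +6, +3, +6, …).
Third slot — always the previous value of the second slot: -8, 36, 39, 45, 48 → 54.
Combining the parts gives [59,57,54].

[59,57,54]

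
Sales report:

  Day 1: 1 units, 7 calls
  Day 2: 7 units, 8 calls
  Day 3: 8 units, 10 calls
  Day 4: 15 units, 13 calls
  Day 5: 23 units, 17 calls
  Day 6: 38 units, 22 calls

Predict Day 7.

61 units, 28 calls

Units goes 1, 7, 8, 15, 23, 38 → 61 (each term is the sum of the two before it).
Calls: 7, 8, 10, 13, 17, 22 → 28 (differences are 1, 2, 3, … (increasing by 1 each time)).
Putting it together: 61 units, 28 calls.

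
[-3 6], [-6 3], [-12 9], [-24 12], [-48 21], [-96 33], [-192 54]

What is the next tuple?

First coordinate goes -3, -6, -12, -24, -48, -96, -192 → -384 (×2 each step).
For the second coordinate, each term is the sum of the two before it: 6, 3, 9, 12, 21, 33, 54 → 87.
So the next tuple is [-384 87].

[-384 87]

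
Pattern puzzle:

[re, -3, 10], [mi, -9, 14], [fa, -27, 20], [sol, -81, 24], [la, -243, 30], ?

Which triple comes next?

Note — runs through the solfège scale do→ti: re, mi, fa, sol, la → ti.
Second component: ×3 each step; -3, -9, -27, -81, -243 → -729.
For the third component, alternating steps +4, +6, +4, +6, …: 10, 14, 20, 24, 30 → 34.
So the next triple is [ti, -729, 34].

[ti, -729, 34]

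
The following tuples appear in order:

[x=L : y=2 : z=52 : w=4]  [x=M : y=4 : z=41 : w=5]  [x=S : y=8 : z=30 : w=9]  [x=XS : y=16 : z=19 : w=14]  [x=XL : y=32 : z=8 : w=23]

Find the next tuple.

[x=L : y=64 : z=-3 : w=37]

X: runs backward through clothing sizes XS→XL; L, M, S, XS, XL → L.
For the y, ×2 each step: 2, 4, 8, 16, 32 → 64.
Z: −11 each step; 52, 41, 30, 19, 8 → -3.
W: each term is the sum of the two before it, so 4, 5, 9, 14, 23 → 37.
Combining the parts gives [x=L : y=64 : z=-3 : w=37].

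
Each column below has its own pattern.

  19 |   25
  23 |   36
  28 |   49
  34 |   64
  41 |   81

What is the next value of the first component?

49

For the first component, differences are 4, 5, 6, … (increasing by 1 each time): 19, 23, 28, 34, 41 → 49.
Second component goes 25, 36, 49, 64, 81 → 100 (perfect squares: 5², 6², 7², …).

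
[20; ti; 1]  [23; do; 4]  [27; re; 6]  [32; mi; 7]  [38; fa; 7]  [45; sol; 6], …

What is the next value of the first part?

53

For the first part, differences are 3, 4, 5, … (increasing by 1 each time): 20, 23, 27, 32, 38, 45 → 53.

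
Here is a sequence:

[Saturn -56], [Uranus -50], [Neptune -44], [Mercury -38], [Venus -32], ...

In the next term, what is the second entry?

-26

For the second entry, +6 each step: -56, -50, -44, -38, -32 → -26.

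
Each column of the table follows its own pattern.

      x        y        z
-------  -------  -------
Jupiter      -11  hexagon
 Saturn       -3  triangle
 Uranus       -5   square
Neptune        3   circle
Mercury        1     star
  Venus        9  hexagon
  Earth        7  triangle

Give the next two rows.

Mars  15  square; Jupiter  13  circle

Column x: runs through the planets Mercury→Neptune, so Jupiter, Saturn, Uranus, Neptune, Mercury, Venus, Earth → Mars → Jupiter.
Column y goes -11, -3, -5, 3, 1, 9, 7 → 15 → 13 (alternating steps +8, −2, +8, −2, …).
Column z: repeats hexagon → triangle → square → circle → star; hexagon, triangle, square, circle, star, hexagon, triangle → square → circle.
So the next two rows are Mars  15  square and Jupiter  13  circle.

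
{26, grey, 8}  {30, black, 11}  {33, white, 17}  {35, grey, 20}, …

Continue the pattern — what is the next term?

{36, black, 26}

First value: differences are 4, 3, 2, … (decreasing by 1 each time); 26, 30, 33, 35 → 36.
Shade: repeats grey → black → white, so grey, black, white, grey → black.
Third value: alternating steps +3, +6, +3, +6, …; 8, 11, 17, 20 → 26.
So the next term is {36, black, 26}.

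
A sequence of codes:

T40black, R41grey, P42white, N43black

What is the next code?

L44grey

For the letter, letters move back 2 places in the alphabet: T, R, P, N → L.
Second component: 40, 41, 42, 43 → 44 (+1 each step).
Shade: repeats black → grey → white; black, grey, white, black → grey.
Putting it together: L44grey.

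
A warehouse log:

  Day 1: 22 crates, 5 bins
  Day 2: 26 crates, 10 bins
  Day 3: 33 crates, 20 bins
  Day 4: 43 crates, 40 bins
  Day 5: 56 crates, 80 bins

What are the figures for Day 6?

72 crates, 160 bins

Crates: differences are 4, 7, 10, … (increasing by 3 each time), so 22, 26, 33, 43, 56 → 72.
For the bins, ×2 each step: 5, 10, 20, 40, 80 → 160.
Putting it together: 72 crates, 160 bins.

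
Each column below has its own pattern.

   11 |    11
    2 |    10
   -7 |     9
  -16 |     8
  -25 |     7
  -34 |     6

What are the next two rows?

-43  5; -52  4

First component — −9 each step: 11, 2, -7, -16, -25, -34 → -43 → -52.
Second component: 11, 10, 9, 8, 7, 6 → 5 → 4 (−1 each step).
Putting the parts together: -43  5 and then -52  4.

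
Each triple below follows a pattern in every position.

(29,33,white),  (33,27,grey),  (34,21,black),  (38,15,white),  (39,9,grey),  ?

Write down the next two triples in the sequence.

First slot — alternating steps +4, +1, +4, +1, …: 29, 33, 34, 38, 39 → 43 → 44.
Second slot: −6 each step; 33, 27, 21, 15, 9 → 3 → -3.
Shade: repeats white → grey → black, so white, grey, black, white, grey → black → white.
So the next two triples are (43,3,black) and (44,-3,white).

(43,3,black), (44,-3,white)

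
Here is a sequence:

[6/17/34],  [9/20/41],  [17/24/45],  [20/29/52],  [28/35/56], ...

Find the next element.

First entry: 6, 9, 17, 20, 28 → 31 (alternating steps +3, +8, +3, +8, …).
Second entry — differences are 3, 4, 5, … (increasing by 1 each time): 17, 20, 24, 29, 35 → 42.
Third entry: alternating steps +7, +4, +7, +4, …, so 34, 41, 45, 52, 56 → 63.
Combining the parts gives [31/42/63].

[31/42/63]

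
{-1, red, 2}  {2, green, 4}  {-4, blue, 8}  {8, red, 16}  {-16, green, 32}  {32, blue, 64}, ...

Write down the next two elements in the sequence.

First coordinate: ×(-2) each step; -1, 2, -4, 8, -16, 32 → -64 → 128.
Colour goes red, green, blue, red, green, blue → red → green (repeats red → green → blue).
Third coordinate: ×2 each step; 2, 4, 8, 16, 32, 64 → 128 → 256.
Putting the parts together: {-64, red, 128} and then {128, green, 256}.

{-64, red, 128}, {128, green, 256}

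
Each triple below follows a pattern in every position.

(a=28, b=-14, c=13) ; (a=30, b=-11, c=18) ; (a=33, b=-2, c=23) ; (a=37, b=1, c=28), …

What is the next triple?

A — differences are 2, 3, 4, … (increasing by 1 each time): 28, 30, 33, 37 → 42.
For the b, alternating steps +3, +9, +3, +9, …: -14, -11, -2, 1 → 10.
C: 13, 18, 23, 28 → 33 (+5 each step).
Combining the parts gives (a=42, b=10, c=33).

(a=42, b=10, c=33)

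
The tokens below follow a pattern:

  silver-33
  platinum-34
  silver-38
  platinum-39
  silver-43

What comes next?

Metal — alternates silver ↔ platinum: silver, platinum, silver, platinum, silver → platinum.
Second component: alternating steps +1, +4, +1, +4, …, so 33, 34, 38, 39, 43 → 44.
So the next token is platinum-44.

platinum-44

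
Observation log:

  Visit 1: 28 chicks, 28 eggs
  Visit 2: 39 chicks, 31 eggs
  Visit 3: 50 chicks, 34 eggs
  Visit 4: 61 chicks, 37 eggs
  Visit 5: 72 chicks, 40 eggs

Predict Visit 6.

Chicks: +11 each step, so 28, 39, 50, 61, 72 → 83.
Eggs goes 28, 31, 34, 37, 40 → 43 (+3 each step).
Combining the parts gives 83 chicks, 43 eggs.

83 chicks, 43 eggs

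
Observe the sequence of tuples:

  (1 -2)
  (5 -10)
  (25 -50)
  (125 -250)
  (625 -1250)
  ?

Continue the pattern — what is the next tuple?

(3125 -6250)

First entry: ×5 each step, so 1, 5, 25, 125, 625 → 3125.
Second entry: ×5 each step, so -2, -10, -50, -250, -1250 → -6250.
Putting it together: (3125 -6250).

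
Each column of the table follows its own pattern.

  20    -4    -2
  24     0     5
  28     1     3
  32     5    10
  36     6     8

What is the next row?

40  10  15

First component: +4 each step, so 20, 24, 28, 32, 36 → 40.
Second component: alternating steps +4, +1, +4, +1, …, so -4, 0, 1, 5, 6 → 10.
Third component — alternating steps +7, −2, +7, −2, …: -2, 5, 3, 10, 8 → 15.
Putting it together: 40  10  15.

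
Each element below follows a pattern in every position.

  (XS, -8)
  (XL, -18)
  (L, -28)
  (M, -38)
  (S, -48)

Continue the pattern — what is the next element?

(XS, -58)

Size: XS, XL, L, M, S → XS (runs backward through clothing sizes XS→XL).
Second part goes -8, -18, -28, -38, -48 → -58 (−10 each step).
So the next element is (XS, -58).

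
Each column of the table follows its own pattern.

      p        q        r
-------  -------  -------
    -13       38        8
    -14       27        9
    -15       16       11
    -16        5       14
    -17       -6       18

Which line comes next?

For the column p, −1 each step: -13, -14, -15, -16, -17 → -18.
Column q — −11 each step: 38, 27, 16, 5, -6 → -17.
Column r goes 8, 9, 11, 14, 18 → 23 (differences are 1, 2, 3, … (increasing by 1 each time)).
So the next line is -18  -17  23.

-18  -17  23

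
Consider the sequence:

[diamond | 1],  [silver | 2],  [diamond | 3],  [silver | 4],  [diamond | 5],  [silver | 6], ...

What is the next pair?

[diamond | 7]

Rank goes diamond, silver, diamond, silver, diamond, silver → diamond (alternates diamond ↔ silver).
For the second value, +1 each step: 1, 2, 3, 4, 5, 6 → 7.
So the next pair is [diamond | 7].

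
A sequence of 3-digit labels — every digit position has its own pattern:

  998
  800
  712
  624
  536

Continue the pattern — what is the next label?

448

For the first digit, −1 each step, mod 10: 9, 8, 7, 6, 5 → 4.
Second digit: 9, 0, 1, 2, 3 → 4 (+1 each step, mod 10).
Third digit — +2 each step, mod 10: 8, 0, 2, 4, 6 → 8.
Combining the parts gives 448.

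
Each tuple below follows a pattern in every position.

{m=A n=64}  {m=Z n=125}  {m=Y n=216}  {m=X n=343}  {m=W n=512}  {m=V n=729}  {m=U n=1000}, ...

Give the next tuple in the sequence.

M — letters move back 1 place in the alphabet, wrapping A→Z: A, Z, Y, X, W, V, U → T.
N goes 64, 125, 216, 343, 512, 729, 1000 → 1331 (perfect cubes: 4³, 5³, 6³, …).
Putting it together: {m=T n=1331}.

{m=T n=1331}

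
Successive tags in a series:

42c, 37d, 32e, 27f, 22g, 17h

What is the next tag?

12i

First component goes 42, 37, 32, 27, 22, 17 → 12 (−5 each step).
For the letter, letters move forward 1 place in the alphabet: c, d, e, f, g, h → i.
So the next tag is 12i.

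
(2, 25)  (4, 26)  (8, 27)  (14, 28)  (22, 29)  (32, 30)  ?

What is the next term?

(44, 31)

For the first coordinate, differences are 2, 4, 6, … (increasing by 2 each time): 2, 4, 8, 14, 22, 32 → 44.
Second coordinate: 25, 26, 27, 28, 29, 30 → 31 (+1 each step).
Combining the parts gives (44, 31).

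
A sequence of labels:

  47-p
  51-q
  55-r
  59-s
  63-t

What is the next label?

67-u

First component: 47, 51, 55, 59, 63 → 67 (+4 each step).
Letter goes p, q, r, s, t → u (letters move forward 1 place in the alphabet).
Putting it together: 67-u.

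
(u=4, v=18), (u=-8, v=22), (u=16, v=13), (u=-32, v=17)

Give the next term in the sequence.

U: ×(-2) each step; 4, -8, 16, -32 → 64.
V: alternating steps +4, −9, +4, −9, …, so 18, 22, 13, 17 → 8.
Putting it together: (u=64, v=8).

(u=64, v=8)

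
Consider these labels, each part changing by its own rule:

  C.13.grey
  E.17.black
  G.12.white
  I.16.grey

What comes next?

K.11.black

Letter: letters move forward 2 places in the alphabet; C, E, G, I → K.
Second component: alternating steps +4, −5, +4, −5, …, so 13, 17, 12, 16 → 11.
Shade: repeats grey → black → white, so grey, black, white, grey → black.
Putting it together: K.11.black.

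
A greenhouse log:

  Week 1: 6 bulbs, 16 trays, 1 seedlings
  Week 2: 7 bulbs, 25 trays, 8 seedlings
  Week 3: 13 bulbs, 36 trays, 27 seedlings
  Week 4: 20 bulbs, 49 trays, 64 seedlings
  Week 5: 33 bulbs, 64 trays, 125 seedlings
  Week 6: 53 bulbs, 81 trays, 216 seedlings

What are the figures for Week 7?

86 bulbs, 100 trays, 343 seedlings

Bulbs: each term is the sum of the two before it, so 6, 7, 13, 20, 33, 53 → 86.
For the trays, perfect squares: 4², 5², 6², …: 16, 25, 36, 49, 64, 81 → 100.
Seedlings: 1, 8, 27, 64, 125, 216 → 343 (perfect cubes: 1³, 2³, 3³, …).
So the next row is 86 bulbs, 100 trays, 343 seedlings.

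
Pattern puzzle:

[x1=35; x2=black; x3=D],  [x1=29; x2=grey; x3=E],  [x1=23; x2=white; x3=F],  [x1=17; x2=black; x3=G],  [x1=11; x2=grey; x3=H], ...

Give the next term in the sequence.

[x1=5; x2=white; x3=I]

X1: 35, 29, 23, 17, 11 → 5 (−6 each step).
X2: black, grey, white, black, grey → white (repeats black → grey → white).
X3 goes D, E, F, G, H → I (letters move forward 1 place in the alphabet).
Combining the parts gives [x1=5; x2=white; x3=I].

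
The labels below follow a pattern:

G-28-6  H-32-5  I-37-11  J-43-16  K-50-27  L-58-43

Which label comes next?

Letter: letters move forward 1 place in the alphabet, so G, H, I, J, K, L → M.
Second component: differences are 4, 5, 6, … (increasing by 1 each time); 28, 32, 37, 43, 50, 58 → 67.
Third component goes 6, 5, 11, 16, 27, 43 → 70 (each term is the sum of the two before it).
Combining the parts gives M-67-70.

M-67-70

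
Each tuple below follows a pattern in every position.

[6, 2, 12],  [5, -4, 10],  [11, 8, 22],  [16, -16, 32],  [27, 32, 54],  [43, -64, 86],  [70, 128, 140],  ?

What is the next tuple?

[113, -256, 226]

First entry: each term is the sum of the two before it; 6, 5, 11, 16, 27, 43, 70 → 113.
Second entry: ×(-2) each step; 2, -4, 8, -16, 32, -64, 128 → -256.
Third entry: always 2 × the first entry; 12, 10, 22, 32, 54, 86, 140 → 226.
Combining the parts gives [113, -256, 226].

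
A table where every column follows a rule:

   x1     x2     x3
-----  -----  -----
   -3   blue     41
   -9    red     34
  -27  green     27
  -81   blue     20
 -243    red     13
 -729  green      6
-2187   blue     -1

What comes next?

For the column x1, ×3 each step: -3, -9, -27, -81, -243, -729, -2187 → -6561.
Column x2: blue, red, green, blue, red, green, blue → red (repeats blue → red → green).
Column x3: 41, 34, 27, 20, 13, 6, -1 → -8 (−7 each step).
Combining the parts gives -6561  red  -8.

-6561  red  -8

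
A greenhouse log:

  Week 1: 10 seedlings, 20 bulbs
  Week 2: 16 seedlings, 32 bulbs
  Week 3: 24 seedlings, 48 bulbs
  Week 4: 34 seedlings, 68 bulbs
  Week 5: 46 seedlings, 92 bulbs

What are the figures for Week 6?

60 seedlings, 120 bulbs

Seedlings: differences are 6, 8, 10, … (increasing by 2 each time), so 10, 16, 24, 34, 46 → 60.
Bulbs: always 2 × the seedlings, so 20, 32, 48, 68, 92 → 120.
Putting it together: 60 seedlings, 120 bulbs.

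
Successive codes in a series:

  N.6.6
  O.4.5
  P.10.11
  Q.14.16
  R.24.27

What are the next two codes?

For the letter, letters move forward 1 place in the alphabet: N, O, P, Q, R → S → T.
Second component: each term is the sum of the two before it, so 6, 4, 10, 14, 24 → 38 → 62.
Third component: each term is the sum of the two before it; 6, 5, 11, 16, 27 → 43 → 70.
Putting the parts together: S.38.43 and then T.62.70.

S.38.43 then T.62.70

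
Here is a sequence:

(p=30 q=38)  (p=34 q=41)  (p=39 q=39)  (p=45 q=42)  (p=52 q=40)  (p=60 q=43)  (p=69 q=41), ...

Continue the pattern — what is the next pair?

(p=79 q=44)

P goes 30, 34, 39, 45, 52, 60, 69 → 79 (differences are 4, 5, 6, … (increasing by 1 each time)).
Q goes 38, 41, 39, 42, 40, 43, 41 → 44 (alternating steps +3, −2, +3, −2, …).
Putting it together: (p=79 q=44).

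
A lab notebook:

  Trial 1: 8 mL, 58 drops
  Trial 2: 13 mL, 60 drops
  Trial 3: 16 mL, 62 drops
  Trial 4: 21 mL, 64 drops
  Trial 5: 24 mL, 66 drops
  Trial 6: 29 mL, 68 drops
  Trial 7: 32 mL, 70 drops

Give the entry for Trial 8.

ML — alternating steps +5, +3, +5, +3, …: 8, 13, 16, 21, 24, 29, 32 → 37.
Drops: +2 each step; 58, 60, 62, 64, 66, 68, 70 → 72.
So the next row is 37 mL, 72 drops.

37 mL, 72 drops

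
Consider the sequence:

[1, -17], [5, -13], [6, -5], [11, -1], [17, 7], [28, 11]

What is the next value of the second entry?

19

Second entry: alternating steps +4, +8, +4, +8, …; -17, -13, -5, -1, 7, 11 → 19.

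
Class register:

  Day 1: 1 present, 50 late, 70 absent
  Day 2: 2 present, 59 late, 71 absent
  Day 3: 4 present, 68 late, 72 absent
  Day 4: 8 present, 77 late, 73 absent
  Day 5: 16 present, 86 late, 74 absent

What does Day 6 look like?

32 present, 95 late, 75 absent

Present: ×2 each step; 1, 2, 4, 8, 16 → 32.
Late: +9 each step, so 50, 59, 68, 77, 86 → 95.
For the absent, +1 each step: 70, 71, 72, 73, 74 → 75.
Putting it together: 32 present, 95 late, 75 absent.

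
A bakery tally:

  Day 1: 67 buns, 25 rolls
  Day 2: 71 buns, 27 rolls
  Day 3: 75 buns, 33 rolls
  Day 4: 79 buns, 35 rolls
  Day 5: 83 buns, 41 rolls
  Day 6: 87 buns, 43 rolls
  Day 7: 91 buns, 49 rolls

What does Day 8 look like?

For the buns, +4 each step: 67, 71, 75, 79, 83, 87, 91 → 95.
For the rolls, alternating steps +2, +6, +2, +6, …: 25, 27, 33, 35, 41, 43, 49 → 51.
Combining the parts gives 95 buns, 51 rolls.

95 buns, 51 rolls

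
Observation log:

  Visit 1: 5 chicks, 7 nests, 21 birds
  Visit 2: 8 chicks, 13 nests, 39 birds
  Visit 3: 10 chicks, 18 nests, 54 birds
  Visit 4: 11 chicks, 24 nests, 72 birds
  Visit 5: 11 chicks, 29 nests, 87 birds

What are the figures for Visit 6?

Chicks: differences are 3, 2, 1, … (decreasing by 1 each time), so 5, 8, 10, 11, 11 → 10.
Nests: alternating steps +6, +5, +6, +5, …, so 7, 13, 18, 24, 29 → 35.
Birds: always 3 × the nests, so 21, 39, 54, 72, 87 → 105.
So the next record is 10 chicks, 35 nests, 105 birds.

10 chicks, 35 nests, 105 birds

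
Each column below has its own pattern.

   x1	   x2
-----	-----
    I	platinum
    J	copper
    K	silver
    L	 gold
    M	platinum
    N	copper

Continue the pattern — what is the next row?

Column x1: I, J, K, L, M, N → O (letters move forward 1 place in the alphabet).
For the column x2, repeats platinum → copper → silver → gold: platinum, copper, silver, gold, platinum, copper → silver.
So the next row is O  silver.

O  silver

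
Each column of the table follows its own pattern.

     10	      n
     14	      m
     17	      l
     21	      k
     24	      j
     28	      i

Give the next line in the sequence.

31  h

First component goes 10, 14, 17, 21, 24, 28 → 31 (alternating steps +4, +3, +4, +3, …).
Letter goes n, m, l, k, j, i → h (letters move back 1 place in the alphabet).
Combining the parts gives 31  h.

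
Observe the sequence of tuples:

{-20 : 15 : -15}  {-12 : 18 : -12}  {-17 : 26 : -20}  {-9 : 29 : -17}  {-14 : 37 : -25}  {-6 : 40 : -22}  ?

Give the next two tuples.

First part: alternating steps +8, −5, +8, −5, …; -20, -12, -17, -9, -14, -6 → -11 → -3.
Second part: alternating steps +3, +8, +3, +8, …; 15, 18, 26, 29, 37, 40 → 48 → 51.
Third part: -15, -12, -20, -17, -25, -22 → -30 → -27 (alternating steps +3, −8, +3, −8, …).
So the next two tuples are {-11 : 48 : -30} and {-3 : 51 : -27}.

{-11 : 48 : -30}, {-3 : 51 : -27}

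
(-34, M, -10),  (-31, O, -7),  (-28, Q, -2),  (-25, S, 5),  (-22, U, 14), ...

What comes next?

(-19, W, 25)

First entry: -34, -31, -28, -25, -22 → -19 (+3 each step).
Letter: letters move forward 2 places in the alphabet; M, O, Q, S, U → W.
Third entry: differences are 3, 5, 7, … (increasing by 2 each time), so -10, -7, -2, 5, 14 → 25.
Combining the parts gives (-19, W, 25).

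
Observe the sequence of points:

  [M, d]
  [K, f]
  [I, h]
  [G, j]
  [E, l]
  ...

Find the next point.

First letter goes M, K, I, G, E → C (letters move back 2 places in the alphabet).
Second letter: letters move forward 2 places in the alphabet, so d, f, h, j, l → n.
So the next point is [C, n].

[C, n]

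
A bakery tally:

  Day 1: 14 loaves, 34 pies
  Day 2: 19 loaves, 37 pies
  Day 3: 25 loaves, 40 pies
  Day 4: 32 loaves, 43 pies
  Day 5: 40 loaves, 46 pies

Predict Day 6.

Loaves — differences are 5, 6, 7, … (increasing by 1 each time): 14, 19, 25, 32, 40 → 49.
For the pies, +3 each step: 34, 37, 40, 43, 46 → 49.
Combining the parts gives 49 loaves, 49 pies.

49 loaves, 49 pies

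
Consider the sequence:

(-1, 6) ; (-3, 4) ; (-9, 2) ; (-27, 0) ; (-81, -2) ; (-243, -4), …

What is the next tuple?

(-729, -6)

First coordinate: ×3 each step, so -1, -3, -9, -27, -81, -243 → -729.
Second coordinate goes 6, 4, 2, 0, -2, -4 → -6 (−2 each step).
Putting it together: (-729, -6).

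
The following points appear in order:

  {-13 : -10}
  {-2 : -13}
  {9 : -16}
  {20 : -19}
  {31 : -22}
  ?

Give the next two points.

{42 : -25}, {53 : -28}

First value: -13, -2, 9, 20, 31 → 42 → 53 (+11 each step).
For the second value, −3 each step: -10, -13, -16, -19, -22 → -25 → -28.
Putting the parts together: {42 : -25} and then {53 : -28}.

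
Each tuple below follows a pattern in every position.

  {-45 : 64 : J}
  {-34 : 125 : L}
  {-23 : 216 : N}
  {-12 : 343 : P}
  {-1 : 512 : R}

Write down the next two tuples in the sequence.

First component: +11 each step, so -45, -34, -23, -12, -1 → 10 → 21.
Second component: perfect cubes: 4³, 5³, 6³, …; 64, 125, 216, 343, 512 → 729 → 1000.
Letter — letters move forward 2 places in the alphabet: J, L, N, P, R → T → V.
So the next two tuples are {10 : 729 : T} and {21 : 1000 : V}.

{10 : 729 : T}, {21 : 1000 : V}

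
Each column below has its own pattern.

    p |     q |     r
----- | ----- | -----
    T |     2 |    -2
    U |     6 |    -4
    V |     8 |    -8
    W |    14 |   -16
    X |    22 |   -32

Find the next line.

Y  36  -64

Column p: letters move forward 1 place in the alphabet, so T, U, V, W, X → Y.
Column q: 2, 6, 8, 14, 22 → 36 (each term is the sum of the two before it).
Column r: -2, -4, -8, -16, -32 → -64 (×2 each step).
Putting it together: Y  36  -64.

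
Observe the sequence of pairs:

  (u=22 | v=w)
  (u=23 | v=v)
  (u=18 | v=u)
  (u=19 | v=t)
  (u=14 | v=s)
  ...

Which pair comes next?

(u=15 | v=r)

For the u, alternating steps +1, −5, +1, −5, …: 22, 23, 18, 19, 14 → 15.
V: letters move back 1 place in the alphabet; w, v, u, t, s → r.
Combining the parts gives (u=15 | v=r).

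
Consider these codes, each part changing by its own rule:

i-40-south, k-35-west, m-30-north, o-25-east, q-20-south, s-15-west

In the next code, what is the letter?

For the letter, letters move forward 2 places in the alphabet: i, k, m, o, q, s → u.

u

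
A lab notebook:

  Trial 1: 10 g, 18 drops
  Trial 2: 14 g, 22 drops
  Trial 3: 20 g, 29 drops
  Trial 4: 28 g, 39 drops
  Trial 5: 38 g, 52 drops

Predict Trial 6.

50 g, 68 drops

For the g, differences are 4, 6, 8, … (increasing by 2 each time): 10, 14, 20, 28, 38 → 50.
Drops: differences are 4, 7, 10, … (increasing by 3 each time), so 18, 22, 29, 39, 52 → 68.
Putting it together: 50 g, 68 drops.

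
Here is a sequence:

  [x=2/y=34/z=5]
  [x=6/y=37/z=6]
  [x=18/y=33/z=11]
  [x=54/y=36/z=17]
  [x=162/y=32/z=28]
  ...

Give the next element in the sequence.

X: ×3 each step; 2, 6, 18, 54, 162 → 486.
Y goes 34, 37, 33, 36, 32 → 35 (alternating steps +3, −4, +3, −4, …).
Z: each term is the sum of the two before it, so 5, 6, 11, 17, 28 → 45.
So the next element is [x=486/y=35/z=45].

[x=486/y=35/z=45]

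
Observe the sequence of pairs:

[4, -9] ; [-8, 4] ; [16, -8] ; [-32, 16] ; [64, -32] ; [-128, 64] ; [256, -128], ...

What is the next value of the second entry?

256

First entry goes 4, -8, 16, -32, 64, -128, 256 → -512 (×(-2) each step).
Second entry: always the previous value of the first entry; -9, 4, -8, 16, -32, 64, -128 → 256.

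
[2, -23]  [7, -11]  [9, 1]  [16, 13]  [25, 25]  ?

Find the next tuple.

First part — each term is the sum of the two before it: 2, 7, 9, 16, 25 → 41.
Second part goes -23, -11, 1, 13, 25 → 37 (+12 each step).
Combining the parts gives [41, 37].

[41, 37]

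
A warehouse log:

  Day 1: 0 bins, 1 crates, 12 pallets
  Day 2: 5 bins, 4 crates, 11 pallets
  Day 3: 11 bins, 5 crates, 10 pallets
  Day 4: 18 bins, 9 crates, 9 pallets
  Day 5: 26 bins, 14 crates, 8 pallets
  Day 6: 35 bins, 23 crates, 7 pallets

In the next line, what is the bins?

Bins: differences are 5, 6, 7, … (increasing by 1 each time); 0, 5, 11, 18, 26, 35 → 45.

45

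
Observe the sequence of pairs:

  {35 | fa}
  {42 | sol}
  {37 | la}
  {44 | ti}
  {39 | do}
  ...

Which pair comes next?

First slot: 35, 42, 37, 44, 39 → 46 (alternating steps +7, −5, +7, −5, …).
Note goes fa, sol, la, ti, do → re (runs through the solfège scale do→ti).
Combining the parts gives {46 | re}.

{46 | re}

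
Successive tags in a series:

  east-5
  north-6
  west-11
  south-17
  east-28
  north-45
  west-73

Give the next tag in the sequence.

south-118

Direction — repeats east → north → west → south: east, north, west, south, east, north, west → south.
Second component: each term is the sum of the two before it, so 5, 6, 11, 17, 28, 45, 73 → 118.
So the next tag is south-118.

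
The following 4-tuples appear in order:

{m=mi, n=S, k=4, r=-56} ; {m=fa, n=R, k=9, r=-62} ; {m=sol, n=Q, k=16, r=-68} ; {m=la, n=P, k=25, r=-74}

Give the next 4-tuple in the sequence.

For the m, runs through the solfège scale do→ti: mi, fa, sol, la → ti.
N: letters move back 1 place in the alphabet; S, R, Q, P → O.
For the k, perfect squares: 2², 3², 4², …: 4, 9, 16, 25 → 36.
R: -56, -62, -68, -74 → -80 (−6 each step).
So the next 4-tuple is {m=ti, n=O, k=36, r=-80}.

{m=ti, n=O, k=36, r=-80}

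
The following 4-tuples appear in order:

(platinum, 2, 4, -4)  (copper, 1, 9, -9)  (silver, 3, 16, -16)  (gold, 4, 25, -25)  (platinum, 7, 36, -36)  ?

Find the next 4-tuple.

For the metal, repeats platinum → copper → silver → gold: platinum, copper, silver, gold, platinum → copper.
Second slot — each term is the sum of the two before it: 2, 1, 3, 4, 7 → 11.
Third slot — perfect squares: 2², 3², 4², …: 4, 9, 16, 25, 36 → 49.
Fourth slot — always the negative of the third slot: -4, -9, -16, -25, -36 → -49.
So the next 4-tuple is (copper, 11, 49, -49).

(copper, 11, 49, -49)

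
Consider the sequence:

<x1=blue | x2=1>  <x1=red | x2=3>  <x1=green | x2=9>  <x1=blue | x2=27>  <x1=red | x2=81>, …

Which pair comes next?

<x1=green | x2=243>

X1 goes blue, red, green, blue, red → green (repeats blue → red → green).
X2 — ×3 each step: 1, 3, 9, 27, 81 → 243.
Putting it together: <x1=green | x2=243>.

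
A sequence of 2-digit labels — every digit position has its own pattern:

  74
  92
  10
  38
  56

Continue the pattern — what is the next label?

74

First digit — +2 each step, mod 10: 7, 9, 1, 3, 5 → 7.
Second digit goes 4, 2, 0, 8, 6 → 4 (−2 each step, mod 10).
Combining the parts gives 74.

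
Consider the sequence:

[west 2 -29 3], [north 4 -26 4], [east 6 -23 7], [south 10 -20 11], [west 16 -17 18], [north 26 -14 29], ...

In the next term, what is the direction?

east

For the direction, repeats west → north → east → south: west, north, east, south, west, north → east.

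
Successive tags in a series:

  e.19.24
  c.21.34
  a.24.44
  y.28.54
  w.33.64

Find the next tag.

u.39.74

For the letter, letters move back 2 places in the alphabet, wrapping A→Z: e, c, a, y, w → u.
Second component — differences are 2, 3, 4, … (increasing by 1 each time): 19, 21, 24, 28, 33 → 39.
For the third component, +10 each step: 24, 34, 44, 54, 64 → 74.
So the next tag is u.39.74.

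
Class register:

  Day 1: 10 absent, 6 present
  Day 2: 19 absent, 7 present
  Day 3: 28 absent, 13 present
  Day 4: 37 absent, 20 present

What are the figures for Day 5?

46 absent, 33 present

Absent: +9 each step, so 10, 19, 28, 37 → 46.
Present: 6, 7, 13, 20 → 33 (each term is the sum of the two before it).
Combining the parts gives 46 absent, 33 present.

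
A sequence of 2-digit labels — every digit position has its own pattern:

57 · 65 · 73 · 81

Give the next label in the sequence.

First digit: +1 each step, mod 10, so 5, 6, 7, 8 → 9.
Second digit goes 7, 5, 3, 1 → 9 (−2 each step, mod 10).
Putting it together: 99.

99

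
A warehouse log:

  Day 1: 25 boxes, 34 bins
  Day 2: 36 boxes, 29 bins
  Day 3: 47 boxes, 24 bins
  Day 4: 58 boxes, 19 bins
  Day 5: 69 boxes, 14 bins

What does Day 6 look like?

80 boxes, 9 bins

For the boxes, +11 each step: 25, 36, 47, 58, 69 → 80.
Bins — −5 each step: 34, 29, 24, 19, 14 → 9.
So the next record is 80 boxes, 9 bins.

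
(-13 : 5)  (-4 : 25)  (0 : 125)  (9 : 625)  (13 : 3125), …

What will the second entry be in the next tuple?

15625

First entry — alternating steps +9, +4, +9, +4, …: -13, -4, 0, 9, 13 → 22.
Second entry goes 5, 25, 125, 625, 3125 → 15625 (×5 each step).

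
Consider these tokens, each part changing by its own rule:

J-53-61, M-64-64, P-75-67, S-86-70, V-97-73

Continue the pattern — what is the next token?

Letter: letters move forward 3 places in the alphabet, so J, M, P, S, V → Y.
Second component: 53, 64, 75, 86, 97 → 108 (+11 each step).
Third component: +3 each step, so 61, 64, 67, 70, 73 → 76.
So the next token is Y-108-76.

Y-108-76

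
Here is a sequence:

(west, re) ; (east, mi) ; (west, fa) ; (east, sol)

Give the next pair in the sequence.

(west, la)

Direction: alternates west ↔ east; west, east, west, east → west.
Note goes re, mi, fa, sol → la (runs through the solfège scale do→ti).
Combining the parts gives (west, la).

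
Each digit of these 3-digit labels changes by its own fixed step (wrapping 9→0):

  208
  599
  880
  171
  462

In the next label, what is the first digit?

First digit — +3 each step, mod 10: 2, 5, 8, 1, 4 → 7.

7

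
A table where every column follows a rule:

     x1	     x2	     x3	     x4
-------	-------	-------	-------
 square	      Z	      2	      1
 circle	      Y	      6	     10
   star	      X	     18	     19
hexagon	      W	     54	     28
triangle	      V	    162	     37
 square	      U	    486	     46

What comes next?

circle  T  1458  55

For the column x1, repeats square → circle → star → hexagon → triangle: square, circle, star, hexagon, triangle, square → circle.
Column x2: Z, Y, X, W, V, U → T (letters move back 1 place in the alphabet).
Column x3: ×3 each step, so 2, 6, 18, 54, 162, 486 → 1458.
Column x4 goes 1, 10, 19, 28, 37, 46 → 55 (+9 each step).
Combining the parts gives circle  T  1458  55.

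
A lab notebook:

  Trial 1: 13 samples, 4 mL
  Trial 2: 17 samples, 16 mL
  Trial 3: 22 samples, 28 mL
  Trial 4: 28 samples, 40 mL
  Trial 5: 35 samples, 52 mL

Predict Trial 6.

43 samples, 64 mL

For the samples, differences are 4, 5, 6, … (increasing by 1 each time): 13, 17, 22, 28, 35 → 43.
ML: 4, 16, 28, 40, 52 → 64 (+12 each step).
Combining the parts gives 43 samples, 64 mL.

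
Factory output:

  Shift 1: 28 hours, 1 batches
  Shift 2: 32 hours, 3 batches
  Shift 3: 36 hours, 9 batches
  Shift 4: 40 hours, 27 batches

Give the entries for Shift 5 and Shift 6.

44 hours, 81 batches; 48 hours, 243 batches

Hours goes 28, 32, 36, 40 → 44 → 48 (+4 each step).
For the batches, ×3 each step: 1, 3, 9, 27 → 81 → 243.
Putting the parts together: 44 hours, 81 batches and then 48 hours, 243 batches.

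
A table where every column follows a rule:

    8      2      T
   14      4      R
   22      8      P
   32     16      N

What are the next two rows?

44  32  L; 58  64  J

First component: differences are 6, 8, 10, … (increasing by 2 each time); 8, 14, 22, 32 → 44 → 58.
Second component: ×2 each step; 2, 4, 8, 16 → 32 → 64.
Letter: T, R, P, N → L → J (letters move back 2 places in the alphabet).
Putting the parts together: 44  32  L and then 58  64  J.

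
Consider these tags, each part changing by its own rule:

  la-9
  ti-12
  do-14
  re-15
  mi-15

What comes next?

Note — runs through the solfège scale do→ti: la, ti, do, re, mi → fa.
For the second component, differences are 3, 2, 1, … (decreasing by 1 each time): 9, 12, 14, 15, 15 → 14.
Combining the parts gives fa-14.

fa-14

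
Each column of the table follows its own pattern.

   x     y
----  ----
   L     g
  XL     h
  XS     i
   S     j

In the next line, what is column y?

k

Column y — letters move forward 1 place in the alphabet: g, h, i, j → k.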